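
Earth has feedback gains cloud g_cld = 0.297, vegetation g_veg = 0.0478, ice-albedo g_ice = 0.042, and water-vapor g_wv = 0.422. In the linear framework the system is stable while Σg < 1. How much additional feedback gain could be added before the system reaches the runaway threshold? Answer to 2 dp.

0.19

Current total gain = 0.297 + 0.0478 + 0.042 + 0.422 = 0.8088.
Margin to runaway = 1 − 0.8088 = 0.19.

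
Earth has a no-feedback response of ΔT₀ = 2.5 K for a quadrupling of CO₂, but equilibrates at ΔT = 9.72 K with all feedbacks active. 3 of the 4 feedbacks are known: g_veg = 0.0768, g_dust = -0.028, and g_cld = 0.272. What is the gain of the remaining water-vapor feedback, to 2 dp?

0.42

Amplification A = ΔT/ΔT₀ = 9.72/2.5 = 3.888.
Total gain g = 1 − 1/A = 1 − 1/3.888 = 0.7428.
Known gains sum to 0.0768 − 0.028 + 0.272 = 0.3208.
g_wv = 0.7428 − 0.3208 = 0.42.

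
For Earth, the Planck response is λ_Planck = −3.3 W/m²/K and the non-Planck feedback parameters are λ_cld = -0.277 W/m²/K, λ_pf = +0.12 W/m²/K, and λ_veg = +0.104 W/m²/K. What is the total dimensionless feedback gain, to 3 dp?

Convert to gains: g_cld = -0.277/3.3 = -0.08394; g_pf = 0.12/3.3 = 0.03636; g_veg = 0.104/3.3 = 0.03152.
Total gain g = -0.01606.

-0.016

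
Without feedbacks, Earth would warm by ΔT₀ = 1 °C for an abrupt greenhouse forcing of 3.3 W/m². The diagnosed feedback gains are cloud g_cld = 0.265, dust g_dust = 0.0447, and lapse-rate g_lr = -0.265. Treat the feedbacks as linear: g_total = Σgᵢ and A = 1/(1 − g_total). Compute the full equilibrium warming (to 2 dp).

1.05 °C

Total gain g = 0.265 + 0.0447 − 0.265 = 0.0447.
Amplification A = 1/(1 − 0.0447) = 1.047.
ΔT = 1 × 1.047 = 1.05 °C.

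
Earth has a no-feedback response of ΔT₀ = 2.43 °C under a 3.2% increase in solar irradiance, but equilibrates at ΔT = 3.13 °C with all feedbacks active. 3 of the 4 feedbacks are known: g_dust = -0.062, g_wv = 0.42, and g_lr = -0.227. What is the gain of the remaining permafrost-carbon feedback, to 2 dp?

0.09

Amplification A = ΔT/ΔT₀ = 3.13/2.43 = 1.288.
Total gain g = 1 − 1/A = 1 − 1/1.288 = 0.2236.
Known gains sum to -0.062 + 0.42 − 0.227 = 0.131.
g_pf = 0.2236 − 0.131 = 0.09.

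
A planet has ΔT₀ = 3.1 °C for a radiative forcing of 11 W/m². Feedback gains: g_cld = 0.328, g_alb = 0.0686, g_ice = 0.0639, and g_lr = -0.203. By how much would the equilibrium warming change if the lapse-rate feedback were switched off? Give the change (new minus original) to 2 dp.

1.57 °C

Original: g = 0.2575, ΔT = 3.1/(1−0.2575) = 4.1751 °C.
Without lapse-rate: g' = 0.4605, ΔT' = 3.1/(1−0.4605) = 5.7461 °C.
Change = 5.7461 − 4.1751 = 1.57 °C.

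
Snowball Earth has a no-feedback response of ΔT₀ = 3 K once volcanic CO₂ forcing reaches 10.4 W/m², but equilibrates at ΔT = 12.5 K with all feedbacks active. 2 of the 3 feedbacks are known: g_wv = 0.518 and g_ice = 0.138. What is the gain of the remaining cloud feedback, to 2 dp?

Amplification A = ΔT/ΔT₀ = 12.5/3 = 4.167.
Total gain g = 1 − 1/A = 1 − 1/4.167 = 0.76.
Known gains sum to 0.518 + 0.138 = 0.656.
g_cld = 0.76 − 0.656 = 0.10.

0.10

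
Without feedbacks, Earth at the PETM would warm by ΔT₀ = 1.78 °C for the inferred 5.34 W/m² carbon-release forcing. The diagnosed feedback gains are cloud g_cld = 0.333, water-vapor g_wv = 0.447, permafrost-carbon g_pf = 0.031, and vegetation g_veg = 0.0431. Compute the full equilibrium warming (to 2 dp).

12.20 °C

Total gain g = 0.333 + 0.447 + 0.031 + 0.0431 = 0.8541.
Amplification A = 1/(1 − 0.8541) = 6.854.
ΔT = 1.78 × 6.854 = 12.20 °C.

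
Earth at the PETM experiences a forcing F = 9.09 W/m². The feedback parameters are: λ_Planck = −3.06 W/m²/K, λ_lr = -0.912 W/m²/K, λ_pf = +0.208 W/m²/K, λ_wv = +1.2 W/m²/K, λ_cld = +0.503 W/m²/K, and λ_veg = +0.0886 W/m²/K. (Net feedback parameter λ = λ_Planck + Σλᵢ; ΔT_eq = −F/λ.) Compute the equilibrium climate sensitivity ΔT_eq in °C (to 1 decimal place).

4.6 °C

Net feedback parameter λ = (−3.06) + (-0.912) + (+0.208) + (+1.2) + (+0.503) + (+0.0886) = -1.9724 W/m²/K.
ΔT = −F/λ = −9.09/(-1.9724) = 4.6 °C.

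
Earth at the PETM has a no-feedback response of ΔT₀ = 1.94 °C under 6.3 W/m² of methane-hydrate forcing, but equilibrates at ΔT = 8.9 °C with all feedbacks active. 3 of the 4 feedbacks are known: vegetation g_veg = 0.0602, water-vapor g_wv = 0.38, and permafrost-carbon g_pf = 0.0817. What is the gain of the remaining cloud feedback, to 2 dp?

Amplification A = ΔT/ΔT₀ = 8.9/1.94 = 4.588.
Total gain g = 1 − 1/A = 1 − 1/4.588 = 0.782.
Known gains sum to 0.0602 + 0.38 + 0.0817 = 0.5219.
g_cld = 0.782 − 0.5219 = 0.26.

0.26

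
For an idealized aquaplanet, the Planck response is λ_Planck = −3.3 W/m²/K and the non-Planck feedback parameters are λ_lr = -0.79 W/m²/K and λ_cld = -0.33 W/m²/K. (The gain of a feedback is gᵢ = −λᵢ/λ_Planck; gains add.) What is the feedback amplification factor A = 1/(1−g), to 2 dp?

Convert to gains: g_lr = -0.79/3.3 = -0.2394; g_cld = -0.33/3.3 = -0.1.
Total gain g = -0.3394.
A = 1/(1 + 0.3394) = 0.75.

0.75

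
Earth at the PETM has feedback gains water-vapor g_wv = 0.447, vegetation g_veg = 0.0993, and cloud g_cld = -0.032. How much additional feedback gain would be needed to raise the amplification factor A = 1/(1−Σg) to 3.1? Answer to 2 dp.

0.16

Current total gain = 0.5143.
Target gain for A = 3.1: g* = 1 − 1/3.1 = 0.6774.
Additional gain needed = 0.6774 − 0.5143 = 0.16.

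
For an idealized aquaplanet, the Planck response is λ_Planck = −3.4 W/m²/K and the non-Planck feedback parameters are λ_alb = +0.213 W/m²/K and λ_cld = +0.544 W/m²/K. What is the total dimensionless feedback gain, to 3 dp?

0.223

Convert to gains: g_alb = 0.213/3.4 = 0.06265; g_cld = 0.544/3.4 = 0.16.
Total gain g = 0.22265.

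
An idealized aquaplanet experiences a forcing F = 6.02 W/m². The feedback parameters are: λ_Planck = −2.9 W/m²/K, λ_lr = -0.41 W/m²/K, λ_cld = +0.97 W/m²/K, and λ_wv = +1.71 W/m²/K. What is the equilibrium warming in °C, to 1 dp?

Net feedback parameter λ = (−2.9) + (-0.41) + (+0.97) + (+1.71) = -0.63 W/m²/K.
ΔT = −F/λ = −6.02/(-0.63) = 9.6 °C.

9.6 °C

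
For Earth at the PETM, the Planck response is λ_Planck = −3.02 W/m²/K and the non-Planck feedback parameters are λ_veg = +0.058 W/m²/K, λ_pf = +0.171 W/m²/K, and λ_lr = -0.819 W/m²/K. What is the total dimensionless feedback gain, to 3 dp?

Convert to gains: g_veg = 0.058/3.02 = 0.01921; g_pf = 0.171/3.02 = 0.05662; g_lr = -0.819/3.02 = -0.2712.
Total gain g = -0.19537.

-0.195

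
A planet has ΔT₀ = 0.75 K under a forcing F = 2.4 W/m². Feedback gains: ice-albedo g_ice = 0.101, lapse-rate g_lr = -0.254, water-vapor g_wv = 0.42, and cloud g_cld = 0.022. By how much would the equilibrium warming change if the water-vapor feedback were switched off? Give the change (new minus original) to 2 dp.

Original: g = 0.289, ΔT = 0.75/(1−0.289) = 1.0549 K.
Without water-vapor: g' = -0.131, ΔT' = 0.75/(1+0.131) = 0.6631 K.
Change = 0.6631 − 1.0549 = -0.39 K.

-0.39 K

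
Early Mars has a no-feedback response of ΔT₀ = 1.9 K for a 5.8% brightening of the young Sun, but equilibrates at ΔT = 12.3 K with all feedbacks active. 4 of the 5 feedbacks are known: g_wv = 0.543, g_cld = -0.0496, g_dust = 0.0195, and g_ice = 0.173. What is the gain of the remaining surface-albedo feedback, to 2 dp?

Amplification A = ΔT/ΔT₀ = 12.3/1.9 = 6.474.
Total gain g = 1 − 1/A = 1 − 1/6.474 = 0.8455.
Known gains sum to 0.543 − 0.0496 + 0.0195 + 0.173 = 0.6859.
g_alb = 0.8455 − 0.6859 = 0.16.

0.16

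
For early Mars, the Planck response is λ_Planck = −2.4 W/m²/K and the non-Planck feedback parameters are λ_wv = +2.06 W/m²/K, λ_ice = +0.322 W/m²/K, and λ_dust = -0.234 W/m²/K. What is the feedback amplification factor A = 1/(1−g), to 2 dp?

9.52

Convert to gains: g_wv = 2.06/2.4 = 0.8583; g_ice = 0.322/2.4 = 0.1342; g_dust = -0.234/2.4 = -0.0975.
Total gain g = 0.895.
A = 1/(1 − 0.895) = 9.52.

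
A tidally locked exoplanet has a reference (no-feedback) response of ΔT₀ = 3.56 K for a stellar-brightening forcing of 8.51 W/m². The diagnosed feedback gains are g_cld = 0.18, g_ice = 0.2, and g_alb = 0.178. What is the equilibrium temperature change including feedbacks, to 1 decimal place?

8.1 K

Total gain g = 0.18 + 0.2 + 0.178 = 0.558.
Amplification A = 1/(1 − 0.558) = 2.262.
ΔT = 3.56 × 2.262 = 8.1 K.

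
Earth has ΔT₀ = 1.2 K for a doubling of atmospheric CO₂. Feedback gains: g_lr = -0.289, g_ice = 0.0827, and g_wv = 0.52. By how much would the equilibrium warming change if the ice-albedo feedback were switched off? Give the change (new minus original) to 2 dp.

-0.19 K

Original: g = 0.3137, ΔT = 1.2/(1−0.3137) = 1.7485 K.
Without ice-albedo: g' = 0.231, ΔT' = 1.2/(1−0.231) = 1.5605 K.
Change = 1.5605 − 1.7485 = -0.19 K.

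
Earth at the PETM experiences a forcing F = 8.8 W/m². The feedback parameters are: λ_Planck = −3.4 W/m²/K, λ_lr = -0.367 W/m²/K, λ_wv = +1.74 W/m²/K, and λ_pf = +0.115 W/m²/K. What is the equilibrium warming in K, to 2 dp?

4.60 K

Net feedback parameter λ = (−3.4) + (-0.367) + (+1.74) + (+0.115) = -1.912 W/m²/K.
ΔT = −F/λ = −8.8/(-1.912) = 4.60 K.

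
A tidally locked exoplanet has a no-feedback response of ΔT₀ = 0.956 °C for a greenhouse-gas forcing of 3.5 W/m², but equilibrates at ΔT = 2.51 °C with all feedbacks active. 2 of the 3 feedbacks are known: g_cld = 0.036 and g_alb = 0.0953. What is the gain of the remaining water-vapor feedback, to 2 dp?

Amplification A = ΔT/ΔT₀ = 2.51/0.956 = 2.626.
Total gain g = 1 − 1/A = 1 − 1/2.626 = 0.6192.
Known gains sum to 0.036 + 0.0953 = 0.1313.
g_wv = 0.6192 − 0.1313 = 0.49.

0.49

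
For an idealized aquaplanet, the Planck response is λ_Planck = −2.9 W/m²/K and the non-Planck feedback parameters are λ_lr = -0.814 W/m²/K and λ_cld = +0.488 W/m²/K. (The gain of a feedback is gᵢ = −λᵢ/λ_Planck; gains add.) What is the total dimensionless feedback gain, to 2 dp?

Convert to gains: g_lr = -0.814/2.9 = -0.2807; g_cld = 0.488/2.9 = 0.1683.
Total gain g = -0.1124.

-0.11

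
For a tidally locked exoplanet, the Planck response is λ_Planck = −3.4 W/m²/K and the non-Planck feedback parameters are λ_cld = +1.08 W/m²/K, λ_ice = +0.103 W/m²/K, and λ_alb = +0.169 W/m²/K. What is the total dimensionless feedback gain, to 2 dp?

Convert to gains: g_cld = 1.08/3.4 = 0.3176; g_ice = 0.103/3.4 = 0.03029; g_alb = 0.169/3.4 = 0.04971.
Total gain g = 0.3976.

0.40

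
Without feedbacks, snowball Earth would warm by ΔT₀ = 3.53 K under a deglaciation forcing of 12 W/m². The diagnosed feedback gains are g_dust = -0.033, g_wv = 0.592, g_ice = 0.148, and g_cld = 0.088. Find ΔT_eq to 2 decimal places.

17.22 K

Total gain g = -0.033 + 0.592 + 0.148 + 0.088 = 0.795.
Amplification A = 1/(1 − 0.795) = 4.878.
ΔT = 3.53 × 4.878 = 17.22 K.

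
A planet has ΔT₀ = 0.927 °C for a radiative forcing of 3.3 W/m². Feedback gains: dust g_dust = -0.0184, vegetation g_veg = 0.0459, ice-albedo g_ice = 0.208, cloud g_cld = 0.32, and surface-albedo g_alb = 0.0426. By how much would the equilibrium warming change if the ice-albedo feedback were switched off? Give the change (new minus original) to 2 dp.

-0.79 °C

Original: g = 0.5981, ΔT = 0.927/(1−0.5981) = 2.3065 °C.
Without ice-albedo: g' = 0.3901, ΔT' = 0.927/(1−0.3901) = 1.5199 °C.
Change = 1.5199 − 2.3065 = -0.79 °C.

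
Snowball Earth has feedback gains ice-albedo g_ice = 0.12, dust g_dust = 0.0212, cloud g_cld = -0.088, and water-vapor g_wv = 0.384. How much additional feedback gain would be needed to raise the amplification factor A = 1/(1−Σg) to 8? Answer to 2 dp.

Current total gain = 0.4372.
Target gain for A = 8: g* = 1 − 1/8 = 0.875.
Additional gain needed = 0.875 − 0.4372 = 0.44.

0.44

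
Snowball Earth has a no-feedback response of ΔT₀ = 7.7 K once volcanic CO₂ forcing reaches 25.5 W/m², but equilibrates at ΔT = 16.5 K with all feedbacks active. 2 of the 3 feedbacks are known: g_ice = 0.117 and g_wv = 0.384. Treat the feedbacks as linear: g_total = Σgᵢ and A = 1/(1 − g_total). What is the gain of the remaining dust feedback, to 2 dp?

0.03

Amplification A = ΔT/ΔT₀ = 16.5/7.7 = 2.143.
Total gain g = 1 − 1/A = 1 − 1/2.143 = 0.5334.
Known gains sum to 0.117 + 0.384 = 0.501.
g_dust = 0.5334 − 0.501 = 0.03.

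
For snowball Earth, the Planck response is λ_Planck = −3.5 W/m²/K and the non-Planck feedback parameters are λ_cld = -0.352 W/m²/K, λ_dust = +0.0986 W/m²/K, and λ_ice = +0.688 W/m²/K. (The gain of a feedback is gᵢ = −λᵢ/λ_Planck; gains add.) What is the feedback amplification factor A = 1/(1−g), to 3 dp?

Convert to gains: g_cld = -0.352/3.5 = -0.1006; g_dust = 0.0986/3.5 = 0.02817; g_ice = 0.688/3.5 = 0.1966.
Total gain g = 0.12417.
A = 1/(1 − 0.12417) = 1.142.

1.142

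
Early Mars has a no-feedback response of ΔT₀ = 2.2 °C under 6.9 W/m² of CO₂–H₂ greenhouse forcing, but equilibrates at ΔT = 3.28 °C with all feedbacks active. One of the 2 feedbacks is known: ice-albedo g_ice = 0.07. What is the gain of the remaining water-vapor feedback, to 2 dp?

0.26

Amplification A = ΔT/ΔT₀ = 3.28/2.2 = 1.491.
Total gain g = 1 − 1/A = 1 − 1/1.491 = 0.3293.
The known gain is 0.07.
g_wv = 0.3293 − 0.07 = 0.26.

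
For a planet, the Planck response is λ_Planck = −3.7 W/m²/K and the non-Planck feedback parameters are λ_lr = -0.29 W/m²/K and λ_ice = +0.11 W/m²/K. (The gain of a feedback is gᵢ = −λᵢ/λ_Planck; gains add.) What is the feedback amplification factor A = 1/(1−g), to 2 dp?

0.95

Convert to gains: g_lr = -0.29/3.7 = -0.07838; g_ice = 0.11/3.7 = 0.02973.
Total gain g = -0.04865.
A = 1/(1 + 0.04865) = 0.95.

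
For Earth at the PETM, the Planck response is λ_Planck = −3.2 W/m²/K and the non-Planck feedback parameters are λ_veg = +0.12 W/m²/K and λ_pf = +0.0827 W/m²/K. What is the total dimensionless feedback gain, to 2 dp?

Convert to gains: g_veg = 0.12/3.2 = 0.0375; g_pf = 0.0827/3.2 = 0.02584.
Total gain g = 0.06334.

0.06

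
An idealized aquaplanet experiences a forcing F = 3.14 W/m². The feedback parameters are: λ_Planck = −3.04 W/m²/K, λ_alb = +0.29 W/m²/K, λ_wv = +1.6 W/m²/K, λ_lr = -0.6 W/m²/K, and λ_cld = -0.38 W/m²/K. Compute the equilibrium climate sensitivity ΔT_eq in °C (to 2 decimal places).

1.47 °C

Net feedback parameter λ = (−3.04) + (+0.29) + (+1.6) + (-0.6) + (-0.38) = -2.13 W/m²/K.
ΔT = −F/λ = −3.14/(-2.13) = 1.47 °C.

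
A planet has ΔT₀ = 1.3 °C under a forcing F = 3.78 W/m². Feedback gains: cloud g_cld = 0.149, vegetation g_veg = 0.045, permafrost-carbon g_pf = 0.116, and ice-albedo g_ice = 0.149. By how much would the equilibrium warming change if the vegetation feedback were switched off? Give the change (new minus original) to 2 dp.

-0.18 °C

Original: g = 0.459, ΔT = 1.3/(1−0.459) = 2.4030 °C.
Without vegetation: g' = 0.414, ΔT' = 1.3/(1−0.414) = 2.2184 °C.
Change = 2.2184 − 2.4030 = -0.18 °C.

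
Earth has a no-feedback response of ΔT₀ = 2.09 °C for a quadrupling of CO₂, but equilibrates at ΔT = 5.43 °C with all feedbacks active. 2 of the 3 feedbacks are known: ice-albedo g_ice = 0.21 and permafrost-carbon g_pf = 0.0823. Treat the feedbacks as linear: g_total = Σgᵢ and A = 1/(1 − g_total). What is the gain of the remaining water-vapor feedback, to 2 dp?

0.32

Amplification A = ΔT/ΔT₀ = 5.43/2.09 = 2.598.
Total gain g = 1 − 1/A = 1 − 1/2.598 = 0.6151.
Known gains sum to 0.21 + 0.0823 = 0.2923.
g_wv = 0.6151 − 0.2923 = 0.32.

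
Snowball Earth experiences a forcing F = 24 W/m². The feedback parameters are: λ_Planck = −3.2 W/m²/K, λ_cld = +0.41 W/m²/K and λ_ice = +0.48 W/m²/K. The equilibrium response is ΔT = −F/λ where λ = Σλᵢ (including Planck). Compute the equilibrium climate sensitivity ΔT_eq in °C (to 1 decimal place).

10.4 °C

Net feedback parameter λ = (−3.2) + (+0.41) + (+0.48) = -2.31 W/m²/K.
ΔT = −F/λ = −24/(-2.31) = 10.4 °C.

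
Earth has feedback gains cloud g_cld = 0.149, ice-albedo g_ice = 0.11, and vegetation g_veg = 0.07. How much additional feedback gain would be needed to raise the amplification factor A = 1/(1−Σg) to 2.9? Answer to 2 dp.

Current total gain = 0.329.
Target gain for A = 2.9: g* = 1 − 1/2.9 = 0.6552.
Additional gain needed = 0.6552 − 0.329 = 0.33.

0.33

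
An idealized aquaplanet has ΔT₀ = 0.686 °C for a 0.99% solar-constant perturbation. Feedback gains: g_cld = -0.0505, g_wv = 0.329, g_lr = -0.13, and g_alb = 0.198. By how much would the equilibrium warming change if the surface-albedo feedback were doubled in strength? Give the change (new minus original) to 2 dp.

Original: g = 0.3465, ΔT = 0.686/(1−0.3465) = 1.0497 °C.
With doubled surface-albedo: g' = 0.5445, ΔT' = 0.686/(1−0.5445) = 1.5060 °C.
Change = 1.5060 − 1.0497 = 0.46 °C.

0.46 °C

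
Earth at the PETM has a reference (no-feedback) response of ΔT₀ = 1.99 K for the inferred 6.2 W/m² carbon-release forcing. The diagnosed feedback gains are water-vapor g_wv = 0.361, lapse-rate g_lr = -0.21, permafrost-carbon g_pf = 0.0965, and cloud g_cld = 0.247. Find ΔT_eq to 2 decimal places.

3.94 K

Total gain g = 0.361 − 0.21 + 0.0965 + 0.247 = 0.4945.
Amplification A = 1/(1 − 0.4945) = 1.978.
ΔT = 1.99 × 1.978 = 3.94 K.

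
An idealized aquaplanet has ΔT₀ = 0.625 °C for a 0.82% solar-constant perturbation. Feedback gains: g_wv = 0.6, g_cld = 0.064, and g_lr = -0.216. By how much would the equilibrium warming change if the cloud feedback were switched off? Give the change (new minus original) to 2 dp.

-0.12 °C

Original: g = 0.448, ΔT = 0.625/(1−0.448) = 1.1322 °C.
Without cloud: g' = 0.384, ΔT' = 0.625/(1−0.384) = 1.0146 °C.
Change = 1.0146 − 1.1322 = -0.12 °C.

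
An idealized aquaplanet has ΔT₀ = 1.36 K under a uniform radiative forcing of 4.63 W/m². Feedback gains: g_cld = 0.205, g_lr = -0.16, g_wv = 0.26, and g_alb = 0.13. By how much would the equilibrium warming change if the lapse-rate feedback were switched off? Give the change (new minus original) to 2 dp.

0.95 K

Original: g = 0.435, ΔT = 1.36/(1−0.435) = 2.4071 K.
Without lapse-rate: g' = 0.595, ΔT' = 1.36/(1−0.595) = 3.3580 K.
Change = 3.3580 − 2.4071 = 0.95 K.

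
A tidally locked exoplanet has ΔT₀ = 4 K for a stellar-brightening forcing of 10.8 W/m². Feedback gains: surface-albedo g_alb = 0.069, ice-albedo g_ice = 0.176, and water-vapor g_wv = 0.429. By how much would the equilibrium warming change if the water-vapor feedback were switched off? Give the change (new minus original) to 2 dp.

Original: g = 0.674, ΔT = 4/(1−0.674) = 12.2699 K.
Without water-vapor: g' = 0.245, ΔT' = 4/(1−0.245) = 5.2980 K.
Change = 5.2980 − 12.2699 = -6.97 K.

-6.97 K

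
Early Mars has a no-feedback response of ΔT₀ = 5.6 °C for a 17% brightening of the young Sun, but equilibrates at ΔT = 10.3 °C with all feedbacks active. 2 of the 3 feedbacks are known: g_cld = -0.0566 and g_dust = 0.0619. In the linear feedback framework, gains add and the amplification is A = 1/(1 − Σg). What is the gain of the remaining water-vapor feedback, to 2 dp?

0.45

Amplification A = ΔT/ΔT₀ = 10.3/5.6 = 1.839.
Total gain g = 1 − 1/A = 1 − 1/1.839 = 0.4562.
Known gains sum to -0.0566 + 0.0619 = 0.0053.
g_wv = 0.4562 − 0.0053 = 0.45.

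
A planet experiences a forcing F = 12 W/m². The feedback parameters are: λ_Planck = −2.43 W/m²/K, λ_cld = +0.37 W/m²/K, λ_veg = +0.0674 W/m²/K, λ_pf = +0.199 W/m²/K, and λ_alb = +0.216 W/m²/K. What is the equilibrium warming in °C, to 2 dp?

7.61 °C

Net feedback parameter λ = (−2.43) + (+0.37) + (+0.0674) + (+0.199) + (+0.216) = -1.5776 W/m²/K.
ΔT = −F/λ = −12/(-1.5776) = 7.61 °C.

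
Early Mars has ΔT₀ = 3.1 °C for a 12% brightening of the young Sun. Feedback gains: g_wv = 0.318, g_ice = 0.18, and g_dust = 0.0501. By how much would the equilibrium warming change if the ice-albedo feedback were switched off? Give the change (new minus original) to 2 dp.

Original: g = 0.5481, ΔT = 3.1/(1−0.5481) = 6.8599 °C.
Without ice-albedo: g' = 0.3681, ΔT' = 3.1/(1−0.3681) = 4.9058 °C.
Change = 4.9058 − 6.8599 = -1.95 °C.

-1.95 °C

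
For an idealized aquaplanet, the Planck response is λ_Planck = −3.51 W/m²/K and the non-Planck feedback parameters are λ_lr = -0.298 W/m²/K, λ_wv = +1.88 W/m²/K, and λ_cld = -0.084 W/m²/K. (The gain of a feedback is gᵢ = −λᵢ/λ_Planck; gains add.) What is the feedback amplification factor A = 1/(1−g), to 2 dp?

1.74

Convert to gains: g_lr = -0.298/3.51 = -0.0849; g_wv = 1.88/3.51 = 0.5356; g_cld = -0.084/3.51 = -0.02393.
Total gain g = 0.42677.
A = 1/(1 − 0.42677) = 1.74.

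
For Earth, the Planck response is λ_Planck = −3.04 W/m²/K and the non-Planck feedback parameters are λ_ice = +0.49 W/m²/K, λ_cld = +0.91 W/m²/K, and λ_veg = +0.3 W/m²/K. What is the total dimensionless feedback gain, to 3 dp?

0.559

Convert to gains: g_ice = 0.49/3.04 = 0.1612; g_cld = 0.91/3.04 = 0.2993; g_veg = 0.3/3.04 = 0.09868.
Total gain g = 0.55918.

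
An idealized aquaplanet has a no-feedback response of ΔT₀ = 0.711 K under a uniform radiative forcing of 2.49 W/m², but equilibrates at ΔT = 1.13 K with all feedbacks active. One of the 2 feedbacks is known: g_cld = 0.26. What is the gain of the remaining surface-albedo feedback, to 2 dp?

0.11

Amplification A = ΔT/ΔT₀ = 1.13/0.711 = 1.589.
Total gain g = 1 − 1/A = 1 − 1/1.589 = 0.3707.
The known gain is 0.26.
g_alb = 0.3707 − 0.26 = 0.11.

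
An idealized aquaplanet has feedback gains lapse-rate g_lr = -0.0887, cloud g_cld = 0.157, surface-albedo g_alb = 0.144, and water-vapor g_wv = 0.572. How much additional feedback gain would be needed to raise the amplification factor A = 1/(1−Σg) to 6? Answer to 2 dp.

0.05

Current total gain = 0.7843.
Target gain for A = 6: g* = 1 − 1/6 = 0.8333.
Additional gain needed = 0.8333 − 0.7843 = 0.05.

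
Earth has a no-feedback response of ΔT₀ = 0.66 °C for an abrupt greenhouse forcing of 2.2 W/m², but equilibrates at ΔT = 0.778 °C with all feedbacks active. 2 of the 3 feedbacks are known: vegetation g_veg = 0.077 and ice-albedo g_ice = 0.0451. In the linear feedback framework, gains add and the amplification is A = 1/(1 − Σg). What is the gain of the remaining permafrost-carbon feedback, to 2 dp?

Amplification A = ΔT/ΔT₀ = 0.778/0.66 = 1.179.
Total gain g = 1 − 1/A = 1 − 1/1.179 = 0.1518.
Known gains sum to 0.077 + 0.0451 = 0.1221.
g_pf = 0.1518 − 0.1221 = 0.03.

0.03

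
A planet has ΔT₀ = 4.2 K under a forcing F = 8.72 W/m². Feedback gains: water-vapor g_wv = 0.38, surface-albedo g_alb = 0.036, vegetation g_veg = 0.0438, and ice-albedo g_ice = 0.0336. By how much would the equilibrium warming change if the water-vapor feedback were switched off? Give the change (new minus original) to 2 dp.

-3.55 K

Original: g = 0.4934, ΔT = 4.2/(1−0.4934) = 8.2906 K.
Without water-vapor: g' = 0.1134, ΔT' = 4.2/(1−0.1134) = 4.7372 K.
Change = 4.7372 − 8.2906 = -3.55 K.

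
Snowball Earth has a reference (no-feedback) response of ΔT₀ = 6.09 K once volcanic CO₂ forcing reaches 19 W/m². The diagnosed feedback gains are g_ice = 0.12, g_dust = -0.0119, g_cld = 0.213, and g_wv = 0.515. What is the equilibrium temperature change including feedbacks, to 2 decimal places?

37.16 K

Total gain g = 0.12 − 0.0119 + 0.213 + 0.515 = 0.8361.
Amplification A = 1/(1 − 0.8361) = 6.101.
ΔT = 6.09 × 6.101 = 37.16 K.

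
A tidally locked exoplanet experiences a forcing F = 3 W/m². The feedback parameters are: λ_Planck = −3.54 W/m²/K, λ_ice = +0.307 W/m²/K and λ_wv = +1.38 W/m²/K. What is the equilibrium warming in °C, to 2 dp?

1.62 °C

Net feedback parameter λ = (−3.54) + (+0.307) + (+1.38) = -1.853 W/m²/K.
ΔT = −F/λ = −3/(-1.853) = 1.62 °C.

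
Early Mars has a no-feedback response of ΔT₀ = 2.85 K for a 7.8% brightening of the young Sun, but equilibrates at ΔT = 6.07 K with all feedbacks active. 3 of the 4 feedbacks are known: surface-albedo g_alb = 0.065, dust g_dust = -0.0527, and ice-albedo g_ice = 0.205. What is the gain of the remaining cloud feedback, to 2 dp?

Amplification A = ΔT/ΔT₀ = 6.07/2.85 = 2.13.
Total gain g = 1 − 1/A = 1 − 1/2.13 = 0.5305.
Known gains sum to 0.065 − 0.0527 + 0.205 = 0.2173.
g_cld = 0.5305 − 0.2173 = 0.31.

0.31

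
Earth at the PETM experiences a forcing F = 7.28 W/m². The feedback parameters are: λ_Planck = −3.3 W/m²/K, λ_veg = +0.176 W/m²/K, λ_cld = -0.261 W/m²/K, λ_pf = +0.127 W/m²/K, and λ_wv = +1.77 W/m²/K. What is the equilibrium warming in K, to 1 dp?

Net feedback parameter λ = (−3.3) + (+0.176) + (-0.261) + (+0.127) + (+1.77) = -1.488 W/m²/K.
ΔT = −F/λ = −7.28/(-1.488) = 4.9 K.

4.9 K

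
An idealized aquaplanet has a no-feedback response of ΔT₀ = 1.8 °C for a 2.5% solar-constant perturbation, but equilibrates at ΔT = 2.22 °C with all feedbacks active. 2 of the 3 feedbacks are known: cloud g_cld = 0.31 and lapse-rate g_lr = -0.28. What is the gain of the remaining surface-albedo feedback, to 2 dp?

0.16

Amplification A = ΔT/ΔT₀ = 2.22/1.8 = 1.233.
Total gain g = 1 − 1/A = 1 − 1/1.233 = 0.189.
Known gains sum to 0.31 − 0.28 = 0.03.
g_alb = 0.189 − 0.03 = 0.16.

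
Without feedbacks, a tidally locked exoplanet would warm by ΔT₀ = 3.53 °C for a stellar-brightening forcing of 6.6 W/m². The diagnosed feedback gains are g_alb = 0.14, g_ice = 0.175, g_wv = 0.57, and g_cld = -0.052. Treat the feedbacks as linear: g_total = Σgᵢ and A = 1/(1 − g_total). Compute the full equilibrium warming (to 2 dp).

Total gain g = 0.14 + 0.175 + 0.57 − 0.052 = 0.833.
Amplification A = 1/(1 − 0.833) = 5.988.
ΔT = 3.53 × 5.988 = 21.14 °C.

21.14 °C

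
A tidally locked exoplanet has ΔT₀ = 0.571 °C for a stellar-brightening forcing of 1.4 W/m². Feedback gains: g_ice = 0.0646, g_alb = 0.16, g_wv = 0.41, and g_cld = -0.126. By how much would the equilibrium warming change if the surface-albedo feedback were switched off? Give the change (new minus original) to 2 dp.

Original: g = 0.5086, ΔT = 0.571/(1−0.5086) = 1.1620 °C.
Without surface-albedo: g' = 0.3486, ΔT' = 0.571/(1−0.3486) = 0.8766 °C.
Change = 0.8766 − 1.1620 = -0.29 °C.

-0.29 °C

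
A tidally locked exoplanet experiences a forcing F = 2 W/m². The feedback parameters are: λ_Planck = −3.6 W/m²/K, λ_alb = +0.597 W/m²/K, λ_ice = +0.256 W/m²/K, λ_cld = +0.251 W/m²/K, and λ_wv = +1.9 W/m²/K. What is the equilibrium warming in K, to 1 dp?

Net feedback parameter λ = (−3.6) + (+0.597) + (+0.256) + (+0.251) + (+1.9) = -0.596 W/m²/K.
ΔT = −F/λ = −2/(-0.596) = 3.4 K.

3.4 K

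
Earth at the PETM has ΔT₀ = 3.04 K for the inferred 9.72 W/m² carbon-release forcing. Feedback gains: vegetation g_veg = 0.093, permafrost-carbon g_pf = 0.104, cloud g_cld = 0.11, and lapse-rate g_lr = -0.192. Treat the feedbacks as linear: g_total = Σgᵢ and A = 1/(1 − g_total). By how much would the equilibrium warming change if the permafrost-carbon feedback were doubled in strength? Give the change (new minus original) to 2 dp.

0.46 K

Original: g = 0.115, ΔT = 3.04/(1−0.115) = 3.4350 K.
With doubled permafrost-carbon: g' = 0.219, ΔT' = 3.04/(1−0.219) = 3.8924 K.
Change = 3.8924 − 3.4350 = 0.46 K.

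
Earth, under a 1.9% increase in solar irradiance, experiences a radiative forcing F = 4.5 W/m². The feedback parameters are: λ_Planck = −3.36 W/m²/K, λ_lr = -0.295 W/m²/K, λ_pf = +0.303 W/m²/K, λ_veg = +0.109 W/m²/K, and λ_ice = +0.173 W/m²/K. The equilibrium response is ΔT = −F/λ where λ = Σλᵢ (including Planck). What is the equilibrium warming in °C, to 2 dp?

Net feedback parameter λ = (−3.36) + (-0.295) + (+0.303) + (+0.109) + (+0.173) = -3.07 W/m²/K.
ΔT = −F/λ = −4.5/(-3.07) = 1.47 °C.

1.47 °C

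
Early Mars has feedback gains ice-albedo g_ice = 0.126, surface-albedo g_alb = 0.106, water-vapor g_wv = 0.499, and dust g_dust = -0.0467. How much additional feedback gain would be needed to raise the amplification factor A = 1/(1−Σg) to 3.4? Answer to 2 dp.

Current total gain = 0.6843.
Target gain for A = 3.4: g* = 1 − 1/3.4 = 0.7059.
Additional gain needed = 0.7059 − 0.6843 = 0.02.

0.02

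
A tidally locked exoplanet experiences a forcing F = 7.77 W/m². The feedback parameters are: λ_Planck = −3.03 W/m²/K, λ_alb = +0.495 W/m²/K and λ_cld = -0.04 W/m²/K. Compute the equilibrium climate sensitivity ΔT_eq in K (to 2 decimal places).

3.02 K

Net feedback parameter λ = (−3.03) + (+0.495) + (-0.04) = -2.575 W/m²/K.
ΔT = −F/λ = −7.77/(-2.575) = 3.02 K.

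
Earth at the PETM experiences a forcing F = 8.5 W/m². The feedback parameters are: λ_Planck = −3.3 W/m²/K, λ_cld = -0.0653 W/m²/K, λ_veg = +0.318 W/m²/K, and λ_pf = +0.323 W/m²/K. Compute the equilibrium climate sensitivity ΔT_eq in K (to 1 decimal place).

Net feedback parameter λ = (−3.3) + (-0.0653) + (+0.318) + (+0.323) = -2.7243 W/m²/K.
ΔT = −F/λ = −8.5/(-2.7243) = 3.1 K.

3.1 K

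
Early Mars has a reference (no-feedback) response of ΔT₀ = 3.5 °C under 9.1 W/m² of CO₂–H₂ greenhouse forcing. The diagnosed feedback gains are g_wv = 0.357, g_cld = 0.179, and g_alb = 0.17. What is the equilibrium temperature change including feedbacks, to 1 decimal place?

Total gain g = 0.357 + 0.179 + 0.17 = 0.706.
Amplification A = 1/(1 − 0.706) = 3.401.
ΔT = 3.5 × 3.401 = 11.9 °C.

11.9 °C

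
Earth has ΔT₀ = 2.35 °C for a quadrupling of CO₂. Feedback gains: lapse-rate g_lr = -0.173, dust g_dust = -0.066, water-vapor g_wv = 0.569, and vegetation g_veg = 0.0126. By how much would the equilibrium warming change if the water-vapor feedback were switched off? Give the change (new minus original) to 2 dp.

-1.66 °C

Original: g = 0.3426, ΔT = 2.35/(1−0.3426) = 3.5747 °C.
Without water-vapor: g' = -0.2264, ΔT' = 2.35/(1+0.2264) = 1.9162 °C.
Change = 1.9162 − 3.5747 = -1.66 °C.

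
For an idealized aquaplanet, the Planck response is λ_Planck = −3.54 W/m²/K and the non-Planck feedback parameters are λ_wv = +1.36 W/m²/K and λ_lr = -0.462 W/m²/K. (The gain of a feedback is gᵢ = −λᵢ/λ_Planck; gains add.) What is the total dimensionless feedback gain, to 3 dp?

Convert to gains: g_wv = 1.36/3.54 = 0.3842; g_lr = -0.462/3.54 = -0.1305.
Total gain g = 0.2537.

0.254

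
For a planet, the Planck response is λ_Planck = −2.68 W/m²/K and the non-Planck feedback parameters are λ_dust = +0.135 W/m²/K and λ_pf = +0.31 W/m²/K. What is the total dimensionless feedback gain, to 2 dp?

Convert to gains: g_dust = 0.135/2.68 = 0.05037; g_pf = 0.31/2.68 = 0.1157.
Total gain g = 0.16607.

0.17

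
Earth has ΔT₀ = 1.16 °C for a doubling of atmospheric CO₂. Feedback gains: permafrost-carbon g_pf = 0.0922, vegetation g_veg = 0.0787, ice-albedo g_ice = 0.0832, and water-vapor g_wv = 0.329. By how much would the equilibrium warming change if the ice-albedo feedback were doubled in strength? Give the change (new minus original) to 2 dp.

0.69 °C

Original: g = 0.5831, ΔT = 1.16/(1−0.5831) = 2.7824 °C.
With doubled ice-albedo: g' = 0.6663, ΔT' = 1.16/(1−0.6663) = 3.4762 °C.
Change = 3.4762 − 2.7824 = 0.69 °C.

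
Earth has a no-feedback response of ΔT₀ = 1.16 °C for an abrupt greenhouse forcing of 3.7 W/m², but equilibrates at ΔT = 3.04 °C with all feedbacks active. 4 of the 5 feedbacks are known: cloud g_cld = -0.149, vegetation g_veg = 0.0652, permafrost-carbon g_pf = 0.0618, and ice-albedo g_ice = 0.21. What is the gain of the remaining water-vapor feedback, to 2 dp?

0.43

Amplification A = ΔT/ΔT₀ = 3.04/1.16 = 2.621.
Total gain g = 1 − 1/A = 1 − 1/2.621 = 0.6185.
Known gains sum to -0.149 + 0.0652 + 0.0618 + 0.21 = 0.188.
g_wv = 0.6185 − 0.188 = 0.43.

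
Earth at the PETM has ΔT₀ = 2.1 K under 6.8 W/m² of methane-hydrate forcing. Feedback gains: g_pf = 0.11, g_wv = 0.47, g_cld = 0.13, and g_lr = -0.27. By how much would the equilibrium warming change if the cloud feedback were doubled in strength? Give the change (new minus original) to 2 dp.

Original: g = 0.44, ΔT = 2.1/(1−0.44) = 3.7500 K.
With doubled cloud: g' = 0.57, ΔT' = 2.1/(1−0.57) = 4.8837 K.
Change = 4.8837 − 3.7500 = 1.13 K.

1.13 K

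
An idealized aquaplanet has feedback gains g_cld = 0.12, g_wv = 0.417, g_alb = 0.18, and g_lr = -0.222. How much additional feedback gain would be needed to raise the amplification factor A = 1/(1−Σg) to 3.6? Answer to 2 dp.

Current total gain = 0.495.
Target gain for A = 3.6: g* = 1 − 1/3.6 = 0.7222.
Additional gain needed = 0.7222 − 0.495 = 0.23.

0.23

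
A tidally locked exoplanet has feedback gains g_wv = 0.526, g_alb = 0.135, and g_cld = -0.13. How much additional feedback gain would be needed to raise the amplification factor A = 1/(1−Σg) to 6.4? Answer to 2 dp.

0.31

Current total gain = 0.531.
Target gain for A = 6.4: g* = 1 − 1/6.4 = 0.8438.
Additional gain needed = 0.8438 − 0.531 = 0.31.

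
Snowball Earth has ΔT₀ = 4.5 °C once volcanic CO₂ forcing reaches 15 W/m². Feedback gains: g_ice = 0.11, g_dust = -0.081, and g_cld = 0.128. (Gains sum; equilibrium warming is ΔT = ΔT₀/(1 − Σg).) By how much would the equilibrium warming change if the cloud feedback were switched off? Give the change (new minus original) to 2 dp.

Original: g = 0.157, ΔT = 4.5/(1−0.157) = 5.3381 °C.
Without cloud: g' = 0.029, ΔT' = 4.5/(1−0.029) = 4.6344 °C.
Change = 4.6344 − 5.3381 = -0.70 °C.

-0.70 °C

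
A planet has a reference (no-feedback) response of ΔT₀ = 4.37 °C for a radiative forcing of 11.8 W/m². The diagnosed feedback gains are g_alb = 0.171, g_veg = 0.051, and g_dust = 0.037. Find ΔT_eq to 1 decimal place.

Total gain g = 0.171 + 0.051 + 0.037 = 0.259.
Amplification A = 1/(1 − 0.259) = 1.35.
ΔT = 4.37 × 1.35 = 5.9 °C.

5.9 °C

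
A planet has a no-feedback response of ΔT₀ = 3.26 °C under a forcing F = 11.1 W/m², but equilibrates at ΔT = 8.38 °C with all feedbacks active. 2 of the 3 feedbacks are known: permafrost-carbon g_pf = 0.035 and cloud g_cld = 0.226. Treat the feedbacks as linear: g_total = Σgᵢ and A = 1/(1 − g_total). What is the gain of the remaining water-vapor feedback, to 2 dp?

Amplification A = ΔT/ΔT₀ = 8.38/3.26 = 2.571.
Total gain g = 1 − 1/A = 1 − 1/2.571 = 0.611.
Known gains sum to 0.035 + 0.226 = 0.261.
g_wv = 0.611 − 0.261 = 0.35.

0.35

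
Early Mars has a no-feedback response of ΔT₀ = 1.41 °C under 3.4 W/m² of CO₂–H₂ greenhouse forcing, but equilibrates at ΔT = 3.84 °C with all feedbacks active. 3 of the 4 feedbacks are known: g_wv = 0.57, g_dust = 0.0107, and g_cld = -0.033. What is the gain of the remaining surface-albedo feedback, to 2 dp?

Amplification A = ΔT/ΔT₀ = 3.84/1.41 = 2.723.
Total gain g = 1 − 1/A = 1 − 1/2.723 = 0.6328.
Known gains sum to 0.57 + 0.0107 − 0.033 = 0.5477.
g_alb = 0.6328 − 0.5477 = 0.09.

0.09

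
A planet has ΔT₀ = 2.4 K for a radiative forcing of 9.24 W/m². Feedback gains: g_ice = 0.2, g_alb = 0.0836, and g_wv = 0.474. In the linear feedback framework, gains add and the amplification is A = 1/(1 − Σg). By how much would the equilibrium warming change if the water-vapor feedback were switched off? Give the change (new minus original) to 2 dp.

Original: g = 0.7576, ΔT = 2.4/(1−0.7576) = 9.9010 K.
Without water-vapor: g' = 0.2836, ΔT' = 2.4/(1−0.2836) = 3.3501 K.
Change = 3.3501 − 9.9010 = -6.55 K.

-6.55 K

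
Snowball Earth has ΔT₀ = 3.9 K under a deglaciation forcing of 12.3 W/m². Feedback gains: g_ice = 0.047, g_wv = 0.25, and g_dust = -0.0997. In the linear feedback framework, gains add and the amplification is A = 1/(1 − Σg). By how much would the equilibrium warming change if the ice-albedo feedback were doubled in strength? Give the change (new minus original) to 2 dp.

Original: g = 0.1973, ΔT = 3.9/(1−0.1973) = 4.8586 K.
With doubled ice-albedo: g' = 0.2443, ΔT' = 3.9/(1−0.2443) = 5.1608 K.
Change = 5.1608 − 4.8586 = 0.30 K.

0.30 K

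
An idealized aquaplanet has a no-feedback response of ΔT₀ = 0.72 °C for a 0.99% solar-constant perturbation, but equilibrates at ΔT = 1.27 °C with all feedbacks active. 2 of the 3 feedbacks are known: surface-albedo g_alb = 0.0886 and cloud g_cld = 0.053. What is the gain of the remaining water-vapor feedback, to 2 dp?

Amplification A = ΔT/ΔT₀ = 1.27/0.72 = 1.764.
Total gain g = 1 − 1/A = 1 − 1/1.764 = 0.4331.
Known gains sum to 0.0886 + 0.053 = 0.1416.
g_wv = 0.4331 − 0.1416 = 0.29.

0.29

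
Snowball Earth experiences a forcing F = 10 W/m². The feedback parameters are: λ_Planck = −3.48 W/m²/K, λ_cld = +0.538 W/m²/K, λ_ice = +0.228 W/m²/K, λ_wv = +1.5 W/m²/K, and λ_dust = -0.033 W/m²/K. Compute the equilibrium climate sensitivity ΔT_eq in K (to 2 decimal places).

Net feedback parameter λ = (−3.48) + (+0.538) + (+0.228) + (+1.5) + (-0.033) = -1.247 W/m²/K.
ΔT = −F/λ = −10/(-1.247) = 8.02 K.

8.02 K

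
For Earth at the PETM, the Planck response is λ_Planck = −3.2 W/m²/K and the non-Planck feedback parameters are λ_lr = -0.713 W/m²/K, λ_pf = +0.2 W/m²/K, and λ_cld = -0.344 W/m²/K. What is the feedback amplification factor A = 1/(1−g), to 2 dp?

Convert to gains: g_lr = -0.713/3.2 = -0.2228; g_pf = 0.2/3.2 = 0.0625; g_cld = -0.344/3.2 = -0.1075.
Total gain g = -0.2678.
A = 1/(1 + 0.2678) = 0.79.

0.79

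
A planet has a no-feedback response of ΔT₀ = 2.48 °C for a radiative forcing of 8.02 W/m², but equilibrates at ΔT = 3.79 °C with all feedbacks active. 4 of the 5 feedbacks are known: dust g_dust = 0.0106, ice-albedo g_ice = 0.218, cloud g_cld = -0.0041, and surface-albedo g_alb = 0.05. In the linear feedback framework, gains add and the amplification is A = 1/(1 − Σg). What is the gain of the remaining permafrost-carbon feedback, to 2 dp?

Amplification A = ΔT/ΔT₀ = 3.79/2.48 = 1.528.
Total gain g = 1 − 1/A = 1 − 1/1.528 = 0.3455.
Known gains sum to 0.0106 + 0.218 − 0.0041 + 0.05 = 0.2745.
g_pf = 0.3455 − 0.2745 = 0.07.

0.07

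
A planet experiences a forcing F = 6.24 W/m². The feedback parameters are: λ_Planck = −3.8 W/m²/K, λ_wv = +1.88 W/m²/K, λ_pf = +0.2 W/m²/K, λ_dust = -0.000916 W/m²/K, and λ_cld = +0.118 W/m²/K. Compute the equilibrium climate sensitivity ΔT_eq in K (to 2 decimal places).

3.89 K

Net feedback parameter λ = (−3.8) + (+1.88) + (+0.2) + (-0.000916) + (+0.118) = -1.602916 W/m²/K.
ΔT = −F/λ = −6.24/(-1.602916) = 3.89 K.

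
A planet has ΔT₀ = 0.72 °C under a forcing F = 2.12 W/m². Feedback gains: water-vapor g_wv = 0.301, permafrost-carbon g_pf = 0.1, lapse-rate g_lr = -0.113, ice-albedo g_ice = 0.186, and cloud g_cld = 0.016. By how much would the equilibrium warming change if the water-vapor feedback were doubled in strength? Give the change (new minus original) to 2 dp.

2.03 °C

Original: g = 0.49, ΔT = 0.72/(1−0.49) = 1.4118 °C.
With doubled water-vapor: g' = 0.791, ΔT' = 0.72/(1−0.791) = 3.4450 °C.
Change = 3.4450 − 1.4118 = 2.03 °C.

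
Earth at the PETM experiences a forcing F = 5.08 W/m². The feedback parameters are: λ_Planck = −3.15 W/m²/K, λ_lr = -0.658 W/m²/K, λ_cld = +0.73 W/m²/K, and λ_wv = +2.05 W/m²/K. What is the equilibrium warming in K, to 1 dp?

Net feedback parameter λ = (−3.15) + (-0.658) + (+0.73) + (+2.05) = -1.028 W/m²/K.
ΔT = −F/λ = −5.08/(-1.028) = 4.9 K.

4.9 K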